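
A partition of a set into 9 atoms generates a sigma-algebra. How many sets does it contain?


Each element of the sigma-algebra is a union of some subset of the 9 atoms.
The number of such subsets is 2^9 = 512.


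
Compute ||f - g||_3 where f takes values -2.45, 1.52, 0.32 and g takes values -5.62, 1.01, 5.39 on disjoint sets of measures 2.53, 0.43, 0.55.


Step 1: Compute differences f_i - g_i:
  -2.45 - -5.62 = 3.17
  1.52 - 1.01 = 0.51
  0.32 - 5.39 = -5.07
Step 2: Compute |diff|^3 * measure for each set:
  |3.17|^3 * 2.53 = 31.855013 * 2.53 = 80.593183
  |0.51|^3 * 0.43 = 0.132651 * 0.43 = 0.05704
  |-5.07|^3 * 0.55 = 130.323843 * 0.55 = 71.678114
Step 3: Sum = 152.328336
Step 4: ||f-g||_3 = (152.328336)^(1/3) = 5.340643


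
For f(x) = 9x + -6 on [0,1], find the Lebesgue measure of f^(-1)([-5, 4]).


f^(-1)([-5, 4]) = {x : -5 <= 9x + -6 <= 4}
Solving: (-5 - -6)/9 <= x <= (4 - -6)/9
= [0.111111, 1.111111]
Intersecting with [0,1]: [0.111111, 1]
Measure = 1 - 0.111111 = 0.888889


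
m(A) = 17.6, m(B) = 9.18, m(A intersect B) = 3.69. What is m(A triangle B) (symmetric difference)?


m(A Delta B) = m(A) + m(B) - 2*m(A n B)
= 17.6 + 9.18 - 2*3.69
= 17.6 + 9.18 - 7.38
= 19.4


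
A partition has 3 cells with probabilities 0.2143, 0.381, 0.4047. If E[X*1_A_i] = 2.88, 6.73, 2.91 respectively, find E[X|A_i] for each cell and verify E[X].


For each cell A_i: E[X|A_i] = E[X*1_A_i] / P(A_i)
Step 1: E[X|A_1] = 2.88 / 0.2143 = 13.439104
Step 2: E[X|A_2] = 6.73 / 0.381 = 17.664042
Step 3: E[X|A_3] = 2.91 / 0.4047 = 7.190511
Verification: E[X] = sum E[X*1_A_i] = 2.88 + 6.73 + 2.91 = 12.52


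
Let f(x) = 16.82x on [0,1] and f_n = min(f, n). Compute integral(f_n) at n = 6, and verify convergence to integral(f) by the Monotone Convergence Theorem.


f(x) = 16.82x on [0,1]; f_n(x) = min(16.82x, n). At n = 6:
Step 1: f(x) reaches 6 at x = 6/16.82 = 0.356718
Step 2: integral(f_6) = integral(16.82x, 0, 0.356718) + integral(6, 0.356718, 1)
       = 16.82*0.356718^2/2 + 6*(1 - 0.356718)
       = 1.070155 + 3.859691
       = 4.929845
Step 3: As n -> infinity, f_n increases to f, so by MCT integral(f_n) -> integral(f) = 16.82/2 = 8.41.
Convergence: integral(f_6) = 4.929845 -> 8.41 as n -> infinity


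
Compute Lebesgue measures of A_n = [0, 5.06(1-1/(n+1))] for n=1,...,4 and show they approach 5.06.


By continuity of measure from below: if A_n increases to A, then m(A_n) -> m(A).
Here A = [0, 5.06], so m(A) = 5.06
Step 1: a_1 = 5.06*(1 - 1/2) = 2.53, m(A_1) = 2.53
Step 2: a_2 = 5.06*(1 - 1/3) = 3.3733, m(A_2) = 3.3733
Step 3: a_3 = 5.06*(1 - 1/4) = 3.795, m(A_3) = 3.795
Step 4: a_4 = 5.06*(1 - 1/5) = 4.048, m(A_4) = 4.048
Limit: m(A_n) -> m([0,5.06]) = 5.06


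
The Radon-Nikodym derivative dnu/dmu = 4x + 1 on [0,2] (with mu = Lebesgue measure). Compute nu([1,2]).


nu(A) = integral_A (dnu/dmu) dmu = integral_1^2 (4x + 1) dx
Step 1: Antiderivative F(x) = (4/2)x^2 + 1x
Step 2: F(2) = (4/2)*2^2 + 1*2 = 8 + 2 = 10
Step 3: F(1) = (4/2)*1^2 + 1*1 = 2 + 1 = 3
Step 4: nu([1,2]) = F(2) - F(1) = 10 - 3 = 7


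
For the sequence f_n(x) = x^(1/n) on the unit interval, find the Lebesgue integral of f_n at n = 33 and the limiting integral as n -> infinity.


At n = 33: f_33(x) = x^(1/33).
Step 1: integral(x^(1/33), 0, 1) = [x^(1/33+1) / (1/33+1)] from 0 to 1
     = 1 / (1/33 + 1) = 1 / ((33+1)/33) = 33/(33+1)
     = 33/34 = 0.970588
Step 2: As n -> infinity, f_n(x) = x^(1/n) -> 1 for x in (0,1], and f_n is increasing in n.
By MCT, lim_n integral(f_n) = integral(lim_n f_n) = integral(1, 0, 1) = 1.
Step 3: Verify convergence: 33/34 = 0.970588 -> 1


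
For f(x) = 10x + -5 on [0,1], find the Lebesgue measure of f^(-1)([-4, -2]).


f^(-1)([-4, -2]) = {x : -4 <= 10x + -5 <= -2}
Solving: (-4 - -5)/10 <= x <= (-2 - -5)/10
= [0.1, 0.3]
Intersecting with [0,1]: [0.1, 0.3]
Measure = 0.3 - 0.1 = 0.2


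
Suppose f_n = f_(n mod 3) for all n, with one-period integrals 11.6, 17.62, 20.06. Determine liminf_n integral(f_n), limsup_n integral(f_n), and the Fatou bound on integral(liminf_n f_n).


The sequence (integral(f_n)) is periodic with period 3, repeating the values 11.6, 17.62, 20.06 indefinitely.
Step 1: For a periodic sequence, every tail (a_m, a_(m+1), ...) contains all 3 period values infinitely often.
Step 2: Hence inf of every tail = min of the period values = min(11.6, 17.62, 20.06) = 11.6.
        liminf_n integral(f_n) = sup over m of (inf of tail from m) = 11.6.
Step 3: Similarly sup of every tail = max of the period values = 20.06.
        limsup_n integral(f_n) = 20.06.
Step 4: Fatou's lemma: integral(liminf_n f_n) <= liminf_n integral(f_n) = 11.6.
        So the integral of the pointwise liminf is at most 11.6.


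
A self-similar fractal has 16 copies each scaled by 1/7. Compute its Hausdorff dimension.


For a self-similar set with N copies scaled by 1/r:
dim_H = log(N)/log(r) = log(16)/log(7)
= 2.772589/1.94591
= 1.424829


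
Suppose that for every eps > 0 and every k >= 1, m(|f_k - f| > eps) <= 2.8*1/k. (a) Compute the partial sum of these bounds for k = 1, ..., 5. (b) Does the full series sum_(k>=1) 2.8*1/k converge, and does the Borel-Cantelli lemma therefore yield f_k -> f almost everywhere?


Step 1: List the terms 2.8*1/k for k = 1 to 5:
  k=1: 2.8
  k=2: 1.4
  k=3: 0.933333
  k=4: 0.7
  k=5: 0.56
Step 2: Partial sum = 2.8 + 1.4 + 0.933333 + 0.7 + 0.56
     = 6.393333
Step 3: The full series sum_(k>=1) 2.8*1/k diverges (harmonic series, p = 1; a nonzero constant multiple of a divergent series diverges).
Step 4: The (first) Borel-Cantelli lemma requires a summable sequence of measures, so it does not apply here;
        from this bound alone no conclusion about a.e. convergence can be drawn (convergence in measure still
        gives an a.e.-convergent subsequence, but not a.e. convergence of the whole sequence).
Conclusion: series diverges; Borel-Cantelli is inconclusive about a.e. convergence of f_k.


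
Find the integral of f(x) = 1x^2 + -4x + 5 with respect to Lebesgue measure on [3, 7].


The Lebesgue integral of a Riemann-integrable function agrees with the Riemann integral.
Antiderivative F(x) = (1/3)x^3 + (-4/2)x^2 + 5x
F(7) = (1/3)*7^3 + (-4/2)*7^2 + 5*7
     = (1/3)*343 + (-4/2)*49 + 5*7
     = 114.333333 + -98 + 35
     = 51.333333
F(3) = 6
Integral = F(7) - F(3) = 51.333333 - 6 = 45.333333


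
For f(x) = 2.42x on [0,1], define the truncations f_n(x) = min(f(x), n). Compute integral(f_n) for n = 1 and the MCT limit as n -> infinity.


f(x) = 2.42x on [0,1]; f_n(x) = min(2.42x, n). At n = 1:
Step 1: f(x) reaches 1 at x = 1/2.42 = 0.413223
Step 2: integral(f_1) = integral(2.42x, 0, 0.413223) + integral(1, 0.413223, 1)
       = 2.42*0.413223^2/2 + 1*(1 - 0.413223)
       = 0.206612 + 0.586777
       = 0.793388
Step 3: As n -> infinity, f_n increases to f, so by MCT integral(f_n) -> integral(f) = 2.42/2 = 1.21.
Convergence: integral(f_1) = 0.793388 -> 1.21 as n -> infinity


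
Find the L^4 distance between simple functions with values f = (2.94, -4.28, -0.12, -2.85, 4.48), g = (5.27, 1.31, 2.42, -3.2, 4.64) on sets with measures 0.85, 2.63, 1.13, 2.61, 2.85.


Step 1: Compute differences f_i - g_i:
  2.94 - 5.27 = -2.33
  -4.28 - 1.31 = -5.59
  -0.12 - 2.42 = -2.54
  -2.85 - -3.2 = 0.35
  4.48 - 4.64 = -0.16
Step 2: Compute |diff|^4 * measure for each set:
  |-2.33|^4 * 0.85 = 29.472955 * 0.85 = 25.052012
  |-5.59|^4 * 2.63 = 976.443754 * 2.63 = 2568.047072
  |-2.54|^4 * 1.13 = 41.623143 * 1.13 = 47.034151
  |0.35|^4 * 2.61 = 0.015006 * 2.61 = 0.039166
  |-0.16|^4 * 2.85 = 6.553600e-04 * 2.85 = 0.001868
Step 3: Sum = 2640.174269
Step 4: ||f-g||_4 = (2640.174269)^(1/4) = 7.168168


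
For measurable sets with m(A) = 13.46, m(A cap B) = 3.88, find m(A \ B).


m(A \ B) = m(A) - m(A n B)
= 13.46 - 3.88
= 9.58


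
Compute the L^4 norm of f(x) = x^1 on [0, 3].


Step 1: ||f||_4 = (integral_0^3 |x^1|^4 dx)^(1/4)
     = (integral_0^3 x^4 dx)^(1/4)
Step 2: integral_0^3 x^4 dx = [x^5/(5)] from 0 to 3 = 3^5/5
     = 243/5 = 48.6
Step 3: ||f||_4 = (48.6)^(1/4) = 2.640335


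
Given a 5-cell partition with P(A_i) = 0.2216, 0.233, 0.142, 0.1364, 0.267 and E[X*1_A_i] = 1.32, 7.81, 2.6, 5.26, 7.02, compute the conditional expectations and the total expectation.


For each cell A_i: E[X|A_i] = E[X*1_A_i] / P(A_i)
Step 1: E[X|A_1] = 1.32 / 0.2216 = 5.956679
Step 2: E[X|A_2] = 7.81 / 0.233 = 33.519313
Step 3: E[X|A_3] = 2.6 / 0.142 = 18.309859
Step 4: E[X|A_4] = 5.26 / 0.1364 = 38.56305
Step 5: E[X|A_5] = 7.02 / 0.267 = 26.292135
Verification: E[X] = sum E[X*1_A_i] = 1.32 + 7.81 + 2.6 + 5.26 + 7.02 = 24.01


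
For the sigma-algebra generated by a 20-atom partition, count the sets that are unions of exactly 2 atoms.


Each element of F is a union of some subset of the 20 atoms.
Elements that are unions of exactly 2 atoms correspond to 2-element subsets of the 20 atoms.
Count = C(20, 2) = 20! / (2! * 18!) = 190.


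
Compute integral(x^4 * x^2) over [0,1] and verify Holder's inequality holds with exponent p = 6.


Step 1: Exact integral of f*g = integral(x^6, 0, 1) = 1/7
     = 0.142857
Step 2: Holder bound with p=6, q=1.2:
  ||f||_p = (integral x^24 dx)^(1/6) = (1/25)^(1/6) = 0.584804
  ||g||_q = (integral x^2.4 dx)^(1/1.2) = (1/3.4)^(1/1.2) = 0.360662
Step 3: Holder bound = ||f||_p * ||g||_q = 0.584804 * 0.360662 = 0.210917
Verification: 0.142857 <= 0.210917 (Holder holds)


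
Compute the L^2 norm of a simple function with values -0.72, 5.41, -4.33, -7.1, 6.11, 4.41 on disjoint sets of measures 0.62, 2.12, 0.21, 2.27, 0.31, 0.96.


Step 1: Compute |f_i|^2 for each value:
  |-0.72|^2 = 0.5184
  |5.41|^2 = 29.2681
  |-4.33|^2 = 18.7489
  |-7.1|^2 = 50.41
  |6.11|^2 = 37.3321
  |4.41|^2 = 19.4481
Step 2: Multiply by measures and sum:
  0.5184 * 0.62 = 0.321408
  29.2681 * 2.12 = 62.048372
  18.7489 * 0.21 = 3.937269
  50.41 * 2.27 = 114.4307
  37.3321 * 0.31 = 11.572951
  19.4481 * 0.96 = 18.670176
Sum = 0.321408 + 62.048372 + 3.937269 + 114.4307 + 11.572951 + 18.670176 = 210.980876
Step 3: Take the p-th root:
||f||_2 = (210.980876)^(1/2) = 14.525181


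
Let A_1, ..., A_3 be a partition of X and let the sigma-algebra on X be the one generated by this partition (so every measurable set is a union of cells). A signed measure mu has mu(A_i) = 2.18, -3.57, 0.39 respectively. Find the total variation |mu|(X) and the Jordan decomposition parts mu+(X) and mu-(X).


Step 1: Every measurable set is a union of atoms (the cells / points), so a Hahn decomposition is
  obtained by grouping atoms by sign: P = union of atoms with mu > 0, N = union of the remaining atoms.
  Atoms in P (indices): 1, 3;  atoms in N (indices): 2
  Positive values: 2.18, 0.39
  Negative values: -3.57
Step 2: mu+(X) = mu(P) = sum of positive atom values = 2.57
Step 3: mu-(X) = -mu(N) = sum of |negative atom values| = 3.57
Step 4: |mu|(X) = mu+(X) + mu-(X) = 2.57 + 3.57 = 6.14


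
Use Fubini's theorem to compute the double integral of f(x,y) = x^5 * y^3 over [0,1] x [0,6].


By Fubini's theorem, the double integral factors as a product of single integrals:
Step 1: integral_0^1 x^5 dx = [x^6/6] from 0 to 1
     = 1^6/6 = 0.166667
Step 2: integral_0^6 y^3 dy = [y^4/4] from 0 to 6
     = 6^4/4 = 324
Step 3: Double integral = 0.166667 * 324 = 54


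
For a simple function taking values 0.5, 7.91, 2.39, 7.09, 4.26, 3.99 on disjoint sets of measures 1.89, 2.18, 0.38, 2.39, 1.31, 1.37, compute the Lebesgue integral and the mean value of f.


Step 1: Integral = sum(value_i * measure_i)
= 0.5*1.89 + 7.91*2.18 + 2.39*0.38 + 7.09*2.39 + 4.26*1.31 + 3.99*1.37
= 0.945 + 17.2438 + 0.9082 + 16.9451 + 5.5806 + 5.4663
= 47.089
Step 2: Total measure of domain = 1.89 + 2.18 + 0.38 + 2.39 + 1.31 + 1.37 = 9.52
Step 3: Average value = 47.089 / 9.52 = 4.946324


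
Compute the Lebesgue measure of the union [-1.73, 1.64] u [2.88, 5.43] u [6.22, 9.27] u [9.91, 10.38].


For pairwise disjoint intervals, m(union) = sum of lengths.
= (1.64 - -1.73) + (5.43 - 2.88) + (9.27 - 6.22) + (10.38 - 9.91)
= 3.37 + 2.55 + 3.05 + 0.47
= 9.44


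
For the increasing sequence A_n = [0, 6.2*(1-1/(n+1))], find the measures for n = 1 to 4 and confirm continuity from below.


By continuity of measure from below: if A_n increases to A, then m(A_n) -> m(A).
Here A = [0, 6.2], so m(A) = 6.2
Step 1: a_1 = 6.2*(1 - 1/2) = 3.1, m(A_1) = 3.1
Step 2: a_2 = 6.2*(1 - 1/3) = 4.1333, m(A_2) = 4.1333
Step 3: a_3 = 6.2*(1 - 1/4) = 4.65, m(A_3) = 4.65
Step 4: a_4 = 6.2*(1 - 1/5) = 4.96, m(A_4) = 4.96
Limit: m(A_n) -> m([0,6.2]) = 6.2


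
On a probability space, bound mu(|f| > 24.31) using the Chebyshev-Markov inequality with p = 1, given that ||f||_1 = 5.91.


Chebyshev/Markov inequality: mu(|f| > eps) <= (||f||_p / eps)^p
Step 1: ||f||_1 / eps = 5.91 / 24.31 = 0.24311
Step 2: Raise to power p = 1:
  (0.24311)^1 = 0.24311
Step 3: Therefore mu(|f| > 24.31) <= 0.24311


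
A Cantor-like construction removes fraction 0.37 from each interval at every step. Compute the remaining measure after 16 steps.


Step 1: At each step, fraction remaining = 1 - 0.37 = 0.63
Step 2: After 16 steps, measure = (0.63)^16
Result = 6.158129e-04


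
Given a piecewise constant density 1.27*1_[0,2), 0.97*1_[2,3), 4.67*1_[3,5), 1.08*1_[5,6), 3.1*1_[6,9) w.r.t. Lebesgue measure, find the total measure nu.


Integrate each piece of the Radon-Nikodym derivative:
Step 1: integral_0^2 1.27 dx = 1.27*(2-0) = 1.27*2 = 2.54
Step 2: integral_2^3 0.97 dx = 0.97*(3-2) = 0.97*1 = 0.97
Step 3: integral_3^5 4.67 dx = 4.67*(5-3) = 4.67*2 = 9.34
Step 4: integral_5^6 1.08 dx = 1.08*(6-5) = 1.08*1 = 1.08
Step 5: integral_6^9 3.1 dx = 3.1*(9-6) = 3.1*3 = 9.3
Total: 2.54 + 0.97 + 9.34 + 1.08 + 9.3 = 23.23


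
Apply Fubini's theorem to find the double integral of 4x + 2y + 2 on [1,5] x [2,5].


By Fubini, integrate in x first, then y.
Step 1: Fix y, integrate over x in [1,5]:
  integral(4x + 2y + 2, x=1..5)
  = 4*(5^2 - 1^2)/2 + (2y + 2)*(5 - 1)
  = 48 + (2y + 2)*4
  = 48 + 8y + 8
  = 56 + 8y
Step 2: Integrate over y in [2,5]:
  integral(56 + 8y, y=2..5)
  = 56*3 + 8*(5^2 - 2^2)/2
  = 168 + 84
  = 252


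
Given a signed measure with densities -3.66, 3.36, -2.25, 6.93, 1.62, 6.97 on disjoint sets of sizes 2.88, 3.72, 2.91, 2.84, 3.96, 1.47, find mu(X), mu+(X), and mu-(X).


Step 1: Compute signed measure on each set:
  Set 1: -3.66 * 2.88 = -10.5408
  Set 2: 3.36 * 3.72 = 12.4992
  Set 3: -2.25 * 2.91 = -6.5475
  Set 4: 6.93 * 2.84 = 19.6812
  Set 5: 1.62 * 3.96 = 6.4152
  Set 6: 6.97 * 1.47 = 10.2459
Step 2: Total signed measure = (-10.5408) + (12.4992) + (-6.5475) + (19.6812) + (6.4152) + (10.2459)
     = 31.7532
Step 3: Positive part mu+(X) = sum of positive contributions = 48.8415
Step 4: Negative part mu-(X) = |sum of negative contributions| = 17.0883


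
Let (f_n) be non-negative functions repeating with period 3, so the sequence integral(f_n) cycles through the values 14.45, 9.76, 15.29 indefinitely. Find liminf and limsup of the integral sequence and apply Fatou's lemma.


The sequence (integral(f_n)) is periodic with period 3, repeating the values 14.45, 9.76, 15.29 indefinitely.
Step 1: For a periodic sequence, every tail (a_m, a_(m+1), ...) contains all 3 period values infinitely often.
Step 2: Hence inf of every tail = min of the period values = min(14.45, 9.76, 15.29) = 9.76.
        liminf_n integral(f_n) = sup over m of (inf of tail from m) = 9.76.
Step 3: Similarly sup of every tail = max of the period values = 15.29.
        limsup_n integral(f_n) = 15.29.
Step 4: Fatou's lemma: integral(liminf_n f_n) <= liminf_n integral(f_n) = 9.76.
        So the integral of the pointwise liminf is at most 9.76.


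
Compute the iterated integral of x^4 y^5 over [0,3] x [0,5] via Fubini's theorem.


By Fubini's theorem, the double integral factors as a product of single integrals:
Step 1: integral_0^3 x^4 dx = [x^5/5] from 0 to 3
     = 3^5/5 = 48.6
Step 2: integral_0^5 y^5 dy = [y^6/6] from 0 to 5
     = 5^6/6 = 2604.166667
Step 3: Double integral = 48.6 * 2604.166667 = 126562.5


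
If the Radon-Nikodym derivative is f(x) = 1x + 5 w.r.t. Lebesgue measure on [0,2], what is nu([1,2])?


nu(A) = integral_A (dnu/dmu) dmu = integral_1^2 (1x + 5) dx
Step 1: Antiderivative F(x) = (1/2)x^2 + 5x
Step 2: F(2) = (1/2)*2^2 + 5*2 = 2 + 10 = 12
Step 3: F(1) = (1/2)*1^2 + 5*1 = 0.5 + 5 = 5.5
Step 4: nu([1,2]) = F(2) - F(1) = 12 - 5.5 = 6.5


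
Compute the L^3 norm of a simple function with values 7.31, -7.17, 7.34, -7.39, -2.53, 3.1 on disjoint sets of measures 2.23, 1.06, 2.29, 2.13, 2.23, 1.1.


Step 1: Compute |f_i|^3 for each value:
  |7.31|^3 = 390.617891
  |-7.17|^3 = 368.601813
  |7.34|^3 = 395.446904
  |-7.39|^3 = 403.583419
  |-2.53|^3 = 16.194277
  |3.1|^3 = 29.791
Step 2: Multiply by measures and sum:
  390.617891 * 2.23 = 871.077897
  368.601813 * 1.06 = 390.717922
  395.446904 * 2.29 = 905.57341
  403.583419 * 2.13 = 859.632682
  16.194277 * 2.23 = 36.113238
  29.791 * 1.1 = 32.7701
Sum = 871.077897 + 390.717922 + 905.57341 + 859.632682 + 36.113238 + 32.7701 = 3095.885249
Step 3: Take the p-th root:
||f||_3 = (3095.885249)^(1/3) = 14.574543


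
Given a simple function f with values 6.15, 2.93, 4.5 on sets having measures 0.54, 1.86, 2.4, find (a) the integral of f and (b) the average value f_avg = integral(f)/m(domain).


Step 1: Integral = sum(value_i * measure_i)
= 6.15*0.54 + 2.93*1.86 + 4.5*2.4
= 3.321 + 5.4498 + 10.8
= 19.5708
Step 2: Total measure of domain = 0.54 + 1.86 + 2.4 = 4.8
Step 3: Average value = 19.5708 / 4.8 = 4.07725


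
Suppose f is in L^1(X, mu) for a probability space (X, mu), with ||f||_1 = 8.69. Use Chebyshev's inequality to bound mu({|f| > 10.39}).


Chebyshev/Markov inequality: mu(|f| > eps) <= (||f||_p / eps)^p
Step 1: ||f||_1 / eps = 8.69 / 10.39 = 0.836381
Step 2: Raise to power p = 1:
  (0.836381)^1 = 0.836381
Step 3: Therefore mu(|f| > 10.39) <= 0.836381


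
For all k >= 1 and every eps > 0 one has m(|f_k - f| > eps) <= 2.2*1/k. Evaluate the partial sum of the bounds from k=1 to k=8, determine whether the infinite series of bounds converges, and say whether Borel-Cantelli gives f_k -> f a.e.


Step 1: List the terms 2.2*1/k for k = 1 to 8:
  k=1: 2.2
  k=2: 1.1
  k=3: 0.733333
  k=4: 0.55
  k=5: 0.44
  k=6: 0.366667
  k=7: 0.314286
  k=8: 0.275
Step 2: Partial sum = 2.2 + 1.1 + 0.733333 + 0.55 + 0.44 + 0.366667 + 0.314286 + 0.275
     = 5.979286
Step 3: The full series sum_(k>=1) 2.2*1/k diverges (harmonic series, p = 1; a nonzero constant multiple of a divergent series diverges).
Step 4: The (first) Borel-Cantelli lemma requires a summable sequence of measures, so it does not apply here;
        from this bound alone no conclusion about a.e. convergence can be drawn (convergence in measure still
        gives an a.e.-convergent subsequence, but not a.e. convergence of the whole sequence).
Conclusion: series diverges; Borel-Cantelli is inconclusive about a.e. convergence of f_k.


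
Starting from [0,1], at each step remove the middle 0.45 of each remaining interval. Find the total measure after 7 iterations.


Step 1: At each step, fraction remaining = 1 - 0.45 = 0.55
Step 2: After 7 steps, measure = (0.55)^7
Result = 0.015224


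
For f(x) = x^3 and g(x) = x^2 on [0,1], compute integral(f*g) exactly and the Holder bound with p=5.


Step 1: Exact integral of f*g = integral(x^5, 0, 1) = 1/6
     = 0.166667
Step 2: Holder bound with p=5, q=1.25:
  ||f||_p = (integral x^15 dx)^(1/5) = (1/16)^(1/5) = 0.574349
  ||g||_q = (integral x^2.5 dx)^(1/1.25) = (1/3.5)^(1/1.25) = 0.367067
Step 3: Holder bound = ||f||_p * ||g||_q = 0.574349 * 0.367067 = 0.210825
Verification: 0.166667 <= 0.210825 (Holder holds)


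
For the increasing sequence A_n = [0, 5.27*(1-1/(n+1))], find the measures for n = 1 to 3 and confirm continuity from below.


By continuity of measure from below: if A_n increases to A, then m(A_n) -> m(A).
Here A = [0, 5.27], so m(A) = 5.27
Step 1: a_1 = 5.27*(1 - 1/2) = 2.635, m(A_1) = 2.635
Step 2: a_2 = 5.27*(1 - 1/3) = 3.5133, m(A_2) = 3.5133
Step 3: a_3 = 5.27*(1 - 1/4) = 3.9525, m(A_3) = 3.9525
Limit: m(A_n) -> m([0,5.27]) = 5.27


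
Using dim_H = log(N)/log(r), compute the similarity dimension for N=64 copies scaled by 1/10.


For a self-similar set with N copies scaled by 1/r:
dim_H = log(N)/log(r) = log(64)/log(10)
= 4.158883/2.302585
= 1.80618


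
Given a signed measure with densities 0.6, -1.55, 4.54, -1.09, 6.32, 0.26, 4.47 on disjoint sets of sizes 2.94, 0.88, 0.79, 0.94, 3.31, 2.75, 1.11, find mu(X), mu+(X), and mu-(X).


Step 1: Compute signed measure on each set:
  Set 1: 0.6 * 2.94 = 1.764
  Set 2: -1.55 * 0.88 = -1.364
  Set 3: 4.54 * 0.79 = 3.5866
  Set 4: -1.09 * 0.94 = -1.0246
  Set 5: 6.32 * 3.31 = 20.9192
  Set 6: 0.26 * 2.75 = 0.715
  Set 7: 4.47 * 1.11 = 4.9617
Step 2: Total signed measure = (1.764) + (-1.364) + (3.5866) + (-1.0246) + (20.9192) + (0.715) + (4.9617)
     = 29.5579
Step 3: Positive part mu+(X) = sum of positive contributions = 31.9465
Step 4: Negative part mu-(X) = |sum of negative contributions| = 2.3886


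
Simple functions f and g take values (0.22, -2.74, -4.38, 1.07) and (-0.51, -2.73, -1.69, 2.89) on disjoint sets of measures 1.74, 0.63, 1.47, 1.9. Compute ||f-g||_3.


Step 1: Compute differences f_i - g_i:
  0.22 - -0.51 = 0.73
  -2.74 - -2.73 = -0.01
  -4.38 - -1.69 = -2.69
  1.07 - 2.89 = -1.82
Step 2: Compute |diff|^3 * measure for each set:
  |0.73|^3 * 1.74 = 0.389017 * 1.74 = 0.67689
  |-0.01|^3 * 0.63 = 1.000000e-06 * 0.63 = 6.300000e-07
  |-2.69|^3 * 1.47 = 19.465109 * 1.47 = 28.61371
  |-1.82|^3 * 1.9 = 6.028568 * 1.9 = 11.454279
Step 3: Sum = 40.74488
Step 4: ||f-g||_3 = (40.74488)^(1/3) = 3.44105


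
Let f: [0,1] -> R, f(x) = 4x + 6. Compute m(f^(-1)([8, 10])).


f^(-1)([8, 10]) = {x : 8 <= 4x + 6 <= 10}
Solving: (8 - 6)/4 <= x <= (10 - 6)/4
= [0.5, 1]
Intersecting with [0,1]: [0.5, 1]
Measure = 1 - 0.5 = 0.5


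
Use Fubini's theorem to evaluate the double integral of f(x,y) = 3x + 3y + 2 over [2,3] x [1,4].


By Fubini, integrate in x first, then y.
Step 1: Fix y, integrate over x in [2,3]:
  integral(3x + 3y + 2, x=2..3)
  = 3*(3^2 - 2^2)/2 + (3y + 2)*(3 - 2)
  = 7.5 + (3y + 2)*1
  = 7.5 + 3y + 2
  = 9.5 + 3y
Step 2: Integrate over y in [1,4]:
  integral(9.5 + 3y, y=1..4)
  = 9.5*3 + 3*(4^2 - 1^2)/2
  = 28.5 + 22.5
  = 51


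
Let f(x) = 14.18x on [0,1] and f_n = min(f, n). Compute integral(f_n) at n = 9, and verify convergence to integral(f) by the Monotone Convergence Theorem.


f(x) = 14.18x on [0,1]; f_n(x) = min(14.18x, n). At n = 9:
Step 1: f(x) reaches 9 at x = 9/14.18 = 0.634697
Step 2: integral(f_9) = integral(14.18x, 0, 0.634697) + integral(9, 0.634697, 1)
       = 14.18*0.634697^2/2 + 9*(1 - 0.634697)
       = 2.856135 + 3.287729
       = 6.143865
Step 3: As n -> infinity, f_n increases to f, so by MCT integral(f_n) -> integral(f) = 14.18/2 = 7.09.
Convergence: integral(f_9) = 6.143865 -> 7.09 as n -> infinity


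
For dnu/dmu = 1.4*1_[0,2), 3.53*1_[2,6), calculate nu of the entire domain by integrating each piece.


Integrate each piece of the Radon-Nikodym derivative:
Step 1: integral_0^2 1.4 dx = 1.4*(2-0) = 1.4*2 = 2.8
Step 2: integral_2^6 3.53 dx = 3.53*(6-2) = 3.53*4 = 14.12
Total: 2.8 + 14.12 = 16.92


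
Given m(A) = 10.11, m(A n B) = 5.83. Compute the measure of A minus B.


m(A \ B) = m(A) - m(A n B)
= 10.11 - 5.83
= 4.28


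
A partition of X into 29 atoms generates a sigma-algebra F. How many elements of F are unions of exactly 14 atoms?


Each element of F is a union of some subset of the 29 atoms.
Elements that are unions of exactly 14 atoms correspond to 14-element subsets of the 29 atoms.
Count = C(29, 14) = 29! / (14! * 15!) = 77558760.


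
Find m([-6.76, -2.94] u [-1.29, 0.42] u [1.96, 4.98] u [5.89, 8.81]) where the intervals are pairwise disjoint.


For pairwise disjoint intervals, m(union) = sum of lengths.
= (-2.94 - -6.76) + (0.42 - -1.29) + (4.98 - 1.96) + (8.81 - 5.89)
= 3.82 + 1.71 + 3.02 + 2.92
= 11.47


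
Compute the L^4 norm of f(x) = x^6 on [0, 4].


Step 1: ||f||_4 = (integral_0^4 |x^6|^4 dx)^(1/4)
     = (integral_0^4 x^24 dx)^(1/4)
Step 2: integral_0^4 x^24 dx = [x^25/(25)] from 0 to 4 = 4^25/25
     = 1125899906842624/25 = 4.503600e+13
Step 3: ||f||_4 = (4.503600e+13)^(1/4) = 2590.537859


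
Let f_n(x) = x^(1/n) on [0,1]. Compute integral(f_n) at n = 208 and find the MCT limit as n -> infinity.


At n = 208: f_208(x) = x^(1/208).
Step 1: integral(x^(1/208), 0, 1) = [x^(1/208+1) / (1/208+1)] from 0 to 1
     = 1 / (1/208 + 1) = 1 / ((208+1)/208) = 208/(208+1)
     = 208/209 = 0.995215
Step 2: As n -> infinity, f_n(x) = x^(1/n) -> 1 for x in (0,1], and f_n is increasing in n.
By MCT, lim_n integral(f_n) = integral(lim_n f_n) = integral(1, 0, 1) = 1.
Step 3: Verify convergence: 208/209 = 0.995215 -> 1


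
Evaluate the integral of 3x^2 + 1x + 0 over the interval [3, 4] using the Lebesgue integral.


The Lebesgue integral of a Riemann-integrable function agrees with the Riemann integral.
Antiderivative F(x) = (3/3)x^3 + (1/2)x^2 + 0x
F(4) = (3/3)*4^3 + (1/2)*4^2 + 0*4
     = (3/3)*64 + (1/2)*16 + 0*4
     = 64 + 8 + 0
     = 72
F(3) = 31.5
Integral = F(4) - F(3) = 72 - 31.5 = 40.5


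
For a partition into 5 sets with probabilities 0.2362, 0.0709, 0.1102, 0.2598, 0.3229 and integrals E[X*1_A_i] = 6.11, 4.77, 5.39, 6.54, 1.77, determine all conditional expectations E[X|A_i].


For each cell A_i: E[X|A_i] = E[X*1_A_i] / P(A_i)
Step 1: E[X|A_1] = 6.11 / 0.2362 = 25.867909
Step 2: E[X|A_2] = 4.77 / 0.0709 = 67.277856
Step 3: E[X|A_3] = 5.39 / 0.1102 = 48.911071
Step 4: E[X|A_4] = 6.54 / 0.2598 = 25.17321
Step 5: E[X|A_5] = 1.77 / 0.3229 = 5.481573
Verification: E[X] = sum E[X*1_A_i] = 6.11 + 4.77 + 5.39 + 6.54 + 1.77 = 24.58


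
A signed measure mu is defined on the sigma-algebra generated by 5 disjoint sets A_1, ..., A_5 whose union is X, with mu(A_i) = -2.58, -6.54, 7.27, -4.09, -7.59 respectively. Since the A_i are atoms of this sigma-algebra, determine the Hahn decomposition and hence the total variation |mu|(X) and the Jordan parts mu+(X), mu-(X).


Step 1: Every measurable set is a union of atoms (the cells / points), so a Hahn decomposition is
  obtained by grouping atoms by sign: P = union of atoms with mu > 0, N = union of the remaining atoms.
  Atoms in P (indices): 3;  atoms in N (indices): 1, 2, 4, 5
  Positive values: 7.27
  Negative values: -2.58, -6.54, -4.09, -7.59
Step 2: mu+(X) = mu(P) = sum of positive atom values = 7.27
Step 3: mu-(X) = -mu(N) = sum of |negative atom values| = 20.8
Step 4: |mu|(X) = mu+(X) + mu-(X) = 7.27 + 20.8 = 28.07


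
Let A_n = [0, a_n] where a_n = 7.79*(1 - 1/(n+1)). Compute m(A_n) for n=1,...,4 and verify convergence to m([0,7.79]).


By continuity of measure from below: if A_n increases to A, then m(A_n) -> m(A).
Here A = [0, 7.79], so m(A) = 7.79
Step 1: a_1 = 7.79*(1 - 1/2) = 3.895, m(A_1) = 3.895
Step 2: a_2 = 7.79*(1 - 1/3) = 5.1933, m(A_2) = 5.1933
Step 3: a_3 = 7.79*(1 - 1/4) = 5.8425, m(A_3) = 5.8425
Step 4: a_4 = 7.79*(1 - 1/5) = 6.232, m(A_4) = 6.232
Limit: m(A_n) -> m([0,7.79]) = 7.79


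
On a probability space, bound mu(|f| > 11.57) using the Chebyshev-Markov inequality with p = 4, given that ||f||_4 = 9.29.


Chebyshev/Markov inequality: mu(|f| > eps) <= (||f||_p / eps)^p
Step 1: ||f||_4 / eps = 9.29 / 11.57 = 0.802939
Step 2: Raise to power p = 4:
  (0.802939)^4 = 0.415652
Step 3: Therefore mu(|f| > 11.57) <= 0.415652


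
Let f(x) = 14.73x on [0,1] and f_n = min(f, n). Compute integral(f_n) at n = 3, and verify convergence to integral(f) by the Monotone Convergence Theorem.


f(x) = 14.73x on [0,1]; f_n(x) = min(14.73x, n). At n = 3:
Step 1: f(x) reaches 3 at x = 3/14.73 = 0.203666
Step 2: integral(f_3) = integral(14.73x, 0, 0.203666) + integral(3, 0.203666, 1)
       = 14.73*0.203666^2/2 + 3*(1 - 0.203666)
       = 0.305499 + 2.389002
       = 2.694501
Step 3: As n -> infinity, f_n increases to f, so by MCT integral(f_n) -> integral(f) = 14.73/2 = 7.365.
Convergence: integral(f_3) = 2.694501 -> 7.365 as n -> infinity


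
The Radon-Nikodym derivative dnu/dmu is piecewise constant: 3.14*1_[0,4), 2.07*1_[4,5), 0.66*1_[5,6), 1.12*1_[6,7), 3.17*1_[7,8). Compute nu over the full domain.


Integrate each piece of the Radon-Nikodym derivative:
Step 1: integral_0^4 3.14 dx = 3.14*(4-0) = 3.14*4 = 12.56
Step 2: integral_4^5 2.07 dx = 2.07*(5-4) = 2.07*1 = 2.07
Step 3: integral_5^6 0.66 dx = 0.66*(6-5) = 0.66*1 = 0.66
Step 4: integral_6^7 1.12 dx = 1.12*(7-6) = 1.12*1 = 1.12
Step 5: integral_7^8 3.17 dx = 3.17*(8-7) = 3.17*1 = 3.17
Total: 12.56 + 2.07 + 0.66 + 1.12 + 3.17 = 19.58


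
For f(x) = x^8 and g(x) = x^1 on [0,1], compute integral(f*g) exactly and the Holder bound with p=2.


Step 1: Exact integral of f*g = integral(x^9, 0, 1) = 1/10
     = 0.1
Step 2: Holder bound with p=2, q=2:
  ||f||_p = (integral x^16 dx)^(1/2) = (1/17)^(1/2) = 0.242536
  ||g||_q = (integral x^2 dx)^(1/2) = (1/3)^(1/2) = 0.57735
Step 3: Holder bound = ||f||_p * ||g||_q = 0.242536 * 0.57735 = 0.140028
Verification: 0.1 <= 0.140028 (Holder holds)


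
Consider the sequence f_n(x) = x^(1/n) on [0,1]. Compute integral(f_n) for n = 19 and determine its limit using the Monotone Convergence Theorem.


At n = 19: f_19(x) = x^(1/19).
Step 1: integral(x^(1/19), 0, 1) = [x^(1/19+1) / (1/19+1)] from 0 to 1
     = 1 / (1/19 + 1) = 1 / ((19+1)/19) = 19/(19+1)
     = 19/20 = 0.95
Step 2: As n -> infinity, f_n(x) = x^(1/n) -> 1 for x in (0,1], and f_n is increasing in n.
By MCT, lim_n integral(f_n) = integral(lim_n f_n) = integral(1, 0, 1) = 1.
Step 3: Verify convergence: 19/20 = 0.95 -> 1


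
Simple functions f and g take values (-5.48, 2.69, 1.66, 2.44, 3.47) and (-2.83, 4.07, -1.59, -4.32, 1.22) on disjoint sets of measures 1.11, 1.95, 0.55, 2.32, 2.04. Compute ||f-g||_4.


Step 1: Compute differences f_i - g_i:
  -5.48 - -2.83 = -2.65
  2.69 - 4.07 = -1.38
  1.66 - -1.59 = 3.25
  2.44 - -4.32 = 6.76
  3.47 - 1.22 = 2.25
Step 2: Compute |diff|^4 * measure for each set:
  |-2.65|^4 * 1.11 = 49.315506 * 1.11 = 54.740212
  |-1.38|^4 * 1.95 = 3.626739 * 1.95 = 7.072142
  |3.25|^4 * 0.55 = 111.566406 * 0.55 = 61.361523
  |6.76|^4 * 2.32 = 2088.270646 * 2.32 = 4844.787898
  |2.25|^4 * 2.04 = 25.628906 * 2.04 = 52.282969
Step 3: Sum = 5020.244744
Step 4: ||f-g||_4 = (5020.244744)^(1/4) = 8.417463


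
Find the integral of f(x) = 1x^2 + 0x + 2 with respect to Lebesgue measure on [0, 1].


The Lebesgue integral of a Riemann-integrable function agrees with the Riemann integral.
Antiderivative F(x) = (1/3)x^3 + (0/2)x^2 + 2x
F(1) = (1/3)*1^3 + (0/2)*1^2 + 2*1
     = (1/3)*1 + (0/2)*1 + 2*1
     = 0.333333 + 0.0 + 2
     = 2.333333
F(0) = 0.0
Integral = F(1) - F(0) = 2.333333 - 0.0 = 2.333333


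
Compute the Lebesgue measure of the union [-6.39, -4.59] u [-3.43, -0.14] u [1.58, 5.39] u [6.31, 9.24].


For pairwise disjoint intervals, m(union) = sum of lengths.
= (-4.59 - -6.39) + (-0.14 - -3.43) + (5.39 - 1.58) + (9.24 - 6.31)
= 1.8 + 3.29 + 3.81 + 2.93
= 11.83


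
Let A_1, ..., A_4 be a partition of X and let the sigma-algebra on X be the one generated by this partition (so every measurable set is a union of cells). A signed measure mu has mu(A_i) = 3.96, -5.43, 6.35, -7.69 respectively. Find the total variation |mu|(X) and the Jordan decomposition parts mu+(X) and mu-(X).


Step 1: Every measurable set is a union of atoms (the cells / points), so a Hahn decomposition is
  obtained by grouping atoms by sign: P = union of atoms with mu > 0, N = union of the remaining atoms.
  Atoms in P (indices): 1, 3;  atoms in N (indices): 2, 4
  Positive values: 3.96, 6.35
  Negative values: -5.43, -7.69
Step 2: mu+(X) = mu(P) = sum of positive atom values = 10.31
Step 3: mu-(X) = -mu(N) = sum of |negative atom values| = 13.12
Step 4: |mu|(X) = mu+(X) + mu-(X) = 10.31 + 13.12 = 23.43


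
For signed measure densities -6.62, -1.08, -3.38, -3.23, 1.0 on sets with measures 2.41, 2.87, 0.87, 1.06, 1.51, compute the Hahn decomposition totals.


Step 1: Compute signed measure on each set:
  Set 1: -6.62 * 2.41 = -15.9542
  Set 2: -1.08 * 2.87 = -3.0996
  Set 3: -3.38 * 0.87 = -2.9406
  Set 4: -3.23 * 1.06 = -3.4238
  Set 5: 1.0 * 1.51 = 1.51
Step 2: Total signed measure = (-15.9542) + (-3.0996) + (-2.9406) + (-3.4238) + (1.51)
     = -23.9082
Step 3: Positive part mu+(X) = sum of positive contributions = 1.51
Step 4: Negative part mu-(X) = |sum of negative contributions| = 25.4182


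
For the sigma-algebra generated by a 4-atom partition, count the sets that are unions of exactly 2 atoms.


Each element of F is a union of some subset of the 4 atoms.
Elements that are unions of exactly 2 atoms correspond to 2-element subsets of the 4 atoms.
Count = C(4, 2) = 4! / (2! * 2!) = 6.


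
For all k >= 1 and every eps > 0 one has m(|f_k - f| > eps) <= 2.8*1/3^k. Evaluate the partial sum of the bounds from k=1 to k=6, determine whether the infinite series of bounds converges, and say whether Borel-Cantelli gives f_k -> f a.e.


Step 1: List the terms 2.8*1/3^k for k = 1 to 6:
  k=1: 0.933333
  k=2: 0.311111
  k=3: 0.103704
  k=4: 0.034568
  k=5: 0.011523
  k=6: 0.003841
Step 2: Partial sum = 0.933333 + 0.311111 + 0.103704 + 0.034568 + 0.011523 + 0.003841
     = 1.39808
Step 3: The full series sum_(k>=1) 2.8*1/3^k converges (geometric series with ratio 1/3 < 1; a constant multiple of a convergent series converges).
Step 4: Fix eps > 0. Since sum_k m(|f_k - f| > eps) < infinity, the Borel-Cantelli lemma gives
        m(limsup_k {|f_k - f| > eps}) = 0, i.e. for a.e. x, |f_k(x) - f(x)| <= eps for all large k.
        Applying this with eps = 1/j for j = 1, 2, ... and intersecting the countably many full-measure sets,
        for a.e. x we get limsup_k |f_k(x) - f(x)| <= 1/j for every j, hence f_k -> f almost everywhere.
Conclusion: series converges; Borel-Cantelli yields f_k -> f a.e.


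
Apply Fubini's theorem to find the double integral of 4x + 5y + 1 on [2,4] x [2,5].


By Fubini, integrate in x first, then y.
Step 1: Fix y, integrate over x in [2,4]:
  integral(4x + 5y + 1, x=2..4)
  = 4*(4^2 - 2^2)/2 + (5y + 1)*(4 - 2)
  = 24 + (5y + 1)*2
  = 24 + 10y + 2
  = 26 + 10y
Step 2: Integrate over y in [2,5]:
  integral(26 + 10y, y=2..5)
  = 26*3 + 10*(5^2 - 2^2)/2
  = 78 + 105
  = 183


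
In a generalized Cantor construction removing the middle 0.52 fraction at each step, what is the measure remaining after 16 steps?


Step 1: At each step, fraction remaining = 1 - 0.52 = 0.48
Step 2: After 16 steps, measure = (0.48)^16
Result = 7.940718e-06


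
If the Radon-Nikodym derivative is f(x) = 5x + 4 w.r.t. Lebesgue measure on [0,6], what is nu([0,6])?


nu(A) = integral_A (dnu/dmu) dmu = integral_0^6 (5x + 4) dx
Step 1: Antiderivative F(x) = (5/2)x^2 + 4x
Step 2: F(6) = (5/2)*6^2 + 4*6 = 90 + 24 = 114
Step 3: F(0) = (5/2)*0^2 + 4*0 = 0.0 + 0 = 0.0
Step 4: nu([0,6]) = F(6) - F(0) = 114 - 0.0 = 114


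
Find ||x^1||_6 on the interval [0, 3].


Step 1: ||f||_6 = (integral_0^3 |x^1|^6 dx)^(1/6)
     = (integral_0^3 x^6 dx)^(1/6)
Step 2: integral_0^3 x^6 dx = [x^7/(7)] from 0 to 3 = 3^7/7
     = 2187/7 = 312.428571
Step 3: ||f||_6 = (312.428571)^(1/6) = 2.604904


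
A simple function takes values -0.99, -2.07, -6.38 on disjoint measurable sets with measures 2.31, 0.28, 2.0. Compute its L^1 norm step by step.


Step 1: Compute |f_i|^1 for each value:
  |-0.99|^1 = 0.99
  |-2.07|^1 = 2.07
  |-6.38|^1 = 6.38
Step 2: Multiply by measures and sum:
  0.99 * 2.31 = 2.2869
  2.07 * 0.28 = 0.5796
  6.38 * 2.0 = 12.76
Sum = 2.2869 + 0.5796 + 12.76 = 15.6265
Step 3: Take the p-th root:
||f||_1 = (15.6265)^(1/1) = 15.6265


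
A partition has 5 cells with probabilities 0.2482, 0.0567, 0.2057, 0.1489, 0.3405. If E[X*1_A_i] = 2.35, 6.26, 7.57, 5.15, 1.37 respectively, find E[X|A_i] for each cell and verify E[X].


For each cell A_i: E[X|A_i] = E[X*1_A_i] / P(A_i)
Step 1: E[X|A_1] = 2.35 / 0.2482 = 9.468171
Step 2: E[X|A_2] = 6.26 / 0.0567 = 110.405644
Step 3: E[X|A_3] = 7.57 / 0.2057 = 36.801167
Step 4: E[X|A_4] = 5.15 / 0.1489 = 34.586971
Step 5: E[X|A_5] = 1.37 / 0.3405 = 4.023495
Verification: E[X] = sum E[X*1_A_i] = 2.35 + 6.26 + 7.57 + 5.15 + 1.37 = 22.7


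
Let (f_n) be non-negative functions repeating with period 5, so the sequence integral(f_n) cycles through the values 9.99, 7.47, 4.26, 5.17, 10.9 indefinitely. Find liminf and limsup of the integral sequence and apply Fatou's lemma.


The sequence (integral(f_n)) is periodic with period 5, repeating the values 9.99, 7.47, 4.26, 5.17, 10.9 indefinitely.
Step 1: For a periodic sequence, every tail (a_m, a_(m+1), ...) contains all 5 period values infinitely often.
Step 2: Hence inf of every tail = min of the period values = min(9.99, 7.47, 4.26, 5.17, 10.9) = 4.26.
        liminf_n integral(f_n) = sup over m of (inf of tail from m) = 4.26.
Step 3: Similarly sup of every tail = max of the period values = 10.9.
        limsup_n integral(f_n) = 10.9.
Step 4: Fatou's lemma: integral(liminf_n f_n) <= liminf_n integral(f_n) = 4.26.
        So the integral of the pointwise liminf is at most 4.26.


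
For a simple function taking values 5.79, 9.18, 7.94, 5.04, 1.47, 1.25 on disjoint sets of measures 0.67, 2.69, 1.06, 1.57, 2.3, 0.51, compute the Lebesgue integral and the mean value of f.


Step 1: Integral = sum(value_i * measure_i)
= 5.79*0.67 + 9.18*2.69 + 7.94*1.06 + 5.04*1.57 + 1.47*2.3 + 1.25*0.51
= 3.8793 + 24.6942 + 8.4164 + 7.9128 + 3.381 + 0.6375
= 48.9212
Step 2: Total measure of domain = 0.67 + 2.69 + 1.06 + 1.57 + 2.3 + 0.51 = 8.8
Step 3: Average value = 48.9212 / 8.8 = 5.559227


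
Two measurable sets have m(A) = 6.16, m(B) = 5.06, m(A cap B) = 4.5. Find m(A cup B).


By inclusion-exclusion: m(A u B) = m(A) + m(B) - m(A n B)
= 6.16 + 5.06 - 4.5
= 6.72


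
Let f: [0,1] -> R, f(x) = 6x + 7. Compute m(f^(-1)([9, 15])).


f^(-1)([9, 15]) = {x : 9 <= 6x + 7 <= 15}
Solving: (9 - 7)/6 <= x <= (15 - 7)/6
= [0.333333, 1.333333]
Intersecting with [0,1]: [0.333333, 1]
Measure = 1 - 0.333333 = 0.666667


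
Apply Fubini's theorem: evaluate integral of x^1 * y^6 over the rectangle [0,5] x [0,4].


By Fubini's theorem, the double integral factors as a product of single integrals:
Step 1: integral_0^5 x^1 dx = [x^2/2] from 0 to 5
     = 5^2/2 = 12.5
Step 2: integral_0^4 y^6 dy = [y^7/7] from 0 to 4
     = 4^7/7 = 2340.571429
Step 3: Double integral = 12.5 * 2340.571429 = 29257.142857


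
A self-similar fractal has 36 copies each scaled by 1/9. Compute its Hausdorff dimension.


For a self-similar set with N copies scaled by 1/r:
dim_H = log(N)/log(r) = log(36)/log(9)
= 3.583519/2.197225
= 1.63093


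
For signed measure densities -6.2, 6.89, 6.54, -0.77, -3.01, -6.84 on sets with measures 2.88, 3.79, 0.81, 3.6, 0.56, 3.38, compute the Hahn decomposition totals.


Step 1: Compute signed measure on each set:
  Set 1: -6.2 * 2.88 = -17.856
  Set 2: 6.89 * 3.79 = 26.1131
  Set 3: 6.54 * 0.81 = 5.2974
  Set 4: -0.77 * 3.6 = -2.772
  Set 5: -3.01 * 0.56 = -1.6856
  Set 6: -6.84 * 3.38 = -23.1192
Step 2: Total signed measure = (-17.856) + (26.1131) + (5.2974) + (-2.772) + (-1.6856) + (-23.1192)
     = -14.0223
Step 3: Positive part mu+(X) = sum of positive contributions = 31.4105
Step 4: Negative part mu-(X) = |sum of negative contributions| = 45.4328


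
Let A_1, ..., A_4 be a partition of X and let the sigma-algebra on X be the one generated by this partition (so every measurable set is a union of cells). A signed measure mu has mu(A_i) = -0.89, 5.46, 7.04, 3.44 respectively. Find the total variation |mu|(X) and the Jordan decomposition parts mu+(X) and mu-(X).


Step 1: Every measurable set is a union of atoms (the cells / points), so a Hahn decomposition is
  obtained by grouping atoms by sign: P = union of atoms with mu > 0, N = union of the remaining atoms.
  Atoms in P (indices): 2, 3, 4;  atoms in N (indices): 1
  Positive values: 5.46, 7.04, 3.44
  Negative values: -0.89
Step 2: mu+(X) = mu(P) = sum of positive atom values = 15.94
Step 3: mu-(X) = -mu(N) = sum of |negative atom values| = 0.89
Step 4: |mu|(X) = mu+(X) + mu-(X) = 15.94 + 0.89 = 16.83
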